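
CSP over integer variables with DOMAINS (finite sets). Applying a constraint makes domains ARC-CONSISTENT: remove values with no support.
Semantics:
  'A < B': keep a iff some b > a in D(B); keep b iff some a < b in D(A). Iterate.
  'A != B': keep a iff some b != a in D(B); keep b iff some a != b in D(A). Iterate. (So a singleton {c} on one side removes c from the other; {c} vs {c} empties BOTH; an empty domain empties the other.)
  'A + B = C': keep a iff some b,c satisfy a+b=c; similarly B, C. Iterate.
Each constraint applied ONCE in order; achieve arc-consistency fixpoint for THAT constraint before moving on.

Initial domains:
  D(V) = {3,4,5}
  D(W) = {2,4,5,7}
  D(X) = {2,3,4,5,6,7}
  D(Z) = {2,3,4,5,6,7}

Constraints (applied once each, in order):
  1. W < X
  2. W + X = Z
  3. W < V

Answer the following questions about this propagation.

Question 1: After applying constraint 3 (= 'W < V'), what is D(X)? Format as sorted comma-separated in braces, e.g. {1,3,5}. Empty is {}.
Constraint 1 (W < X) on D(W)={2,4,5,7} D(X)={2,3,4,5,6,7}: W {2,4,5,7}->{2,4,5}; X {2,3,4,5,6,7}->{3,4,5,6,7}
Constraint 2 (W + X = Z) on D(W)={2,4,5} D(X)={3,4,5,6,7} D(Z)={2,3,4,5,6,7}: W {2,4,5}->{2,4}; X {3,4,5,6,7}->{3,4,5}; Z {2,3,4,5,6,7}->{5,6,7}
Constraint 3 (W < V) on D(W)={2,4} D(V)={3,4,5}: no change
So after constraint 3: D(X) = {3,4,5}

Answer: {3,4,5}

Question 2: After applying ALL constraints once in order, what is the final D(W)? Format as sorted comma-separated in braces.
Answer: {2,4}

Derivation:
Constraint 1 (W < X) on D(W)={2,4,5,7} D(X)={2,3,4,5,6,7}: W {2,4,5,7}->{2,4,5}; X {2,3,4,5,6,7}->{3,4,5,6,7}
Constraint 2 (W + X = Z) on D(W)={2,4,5} D(X)={3,4,5,6,7} D(Z)={2,3,4,5,6,7}: W {2,4,5}->{2,4}; X {3,4,5,6,7}->{3,4,5}; Z {2,3,4,5,6,7}->{5,6,7}
Constraint 3 (W < V) on D(W)={2,4} D(V)={3,4,5}: no change
So after all 3 constraints: D(W) = {2,4}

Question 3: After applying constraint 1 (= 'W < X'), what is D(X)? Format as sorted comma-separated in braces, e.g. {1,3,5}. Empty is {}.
Constraint 1 (W < X) on D(W)={2,4,5,7} D(X)={2,3,4,5,6,7}: W {2,4,5,7}->{2,4,5}; X {2,3,4,5,6,7}->{3,4,5,6,7}
So after constraint 1: D(X) = {3,4,5,6,7}

Answer: {3,4,5,6,7}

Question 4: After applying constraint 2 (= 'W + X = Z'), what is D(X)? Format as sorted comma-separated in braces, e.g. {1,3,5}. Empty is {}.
Answer: {3,4,5}

Derivation:
Constraint 1 (W < X) on D(W)={2,4,5,7} D(X)={2,3,4,5,6,7}: W {2,4,5,7}->{2,4,5}; X {2,3,4,5,6,7}->{3,4,5,6,7}
Constraint 2 (W + X = Z) on D(W)={2,4,5} D(X)={3,4,5,6,7} D(Z)={2,3,4,5,6,7}: W {2,4,5}->{2,4}; X {3,4,5,6,7}->{3,4,5}; Z {2,3,4,5,6,7}->{5,6,7}
So after constraint 2: D(X) = {3,4,5}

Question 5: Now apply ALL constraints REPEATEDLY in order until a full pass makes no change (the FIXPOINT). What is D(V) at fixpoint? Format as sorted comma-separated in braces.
pass 0 (initial): D(V)={3,4,5}
pass 1: W {2,4,5,7}->{2,4}; X {2,3,4,5,6,7}->{3,4,5}; Z {2,3,4,5,6,7}->{5,6,7}
pass 2: no change
Fixpoint after 2 passes: D(V) = {3,4,5}

Answer: {3,4,5}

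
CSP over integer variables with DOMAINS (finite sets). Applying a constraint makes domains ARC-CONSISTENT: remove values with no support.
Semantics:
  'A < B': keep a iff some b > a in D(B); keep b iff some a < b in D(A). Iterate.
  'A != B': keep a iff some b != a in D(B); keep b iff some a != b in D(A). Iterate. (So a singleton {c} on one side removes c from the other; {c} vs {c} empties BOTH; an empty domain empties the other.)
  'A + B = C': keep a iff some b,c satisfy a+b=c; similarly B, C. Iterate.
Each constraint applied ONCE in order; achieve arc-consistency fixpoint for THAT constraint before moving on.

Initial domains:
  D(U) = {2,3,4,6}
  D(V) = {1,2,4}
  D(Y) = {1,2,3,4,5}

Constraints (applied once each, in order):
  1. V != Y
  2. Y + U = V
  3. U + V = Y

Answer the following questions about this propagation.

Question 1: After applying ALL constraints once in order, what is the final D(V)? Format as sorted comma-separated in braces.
Constraint 1 (V != Y) on D(V)={1,2,4} D(Y)={1,2,3,4,5}: no change
Constraint 2 (Y + U = V) on D(Y)={1,2,3,4,5} D(U)={2,3,4,6} D(V)={1,2,4}: Y {1,2,3,4,5}->{1,2}; U {2,3,4,6}->{2,3}; V {1,2,4}->{4}
Constraint 3 (U + V = Y) on D(U)={2,3} D(V)={4} D(Y)={1,2}: U {2,3}->{}; V {4}->{}; Y {1,2}->{}
So after all 3 constraints: D(V) = {}

Answer: {}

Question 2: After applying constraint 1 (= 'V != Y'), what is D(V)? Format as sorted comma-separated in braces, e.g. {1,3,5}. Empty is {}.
Answer: {1,2,4}

Derivation:
Constraint 1 (V != Y) on D(V)={1,2,4} D(Y)={1,2,3,4,5}: no change
So after constraint 1: D(V) = {1,2,4}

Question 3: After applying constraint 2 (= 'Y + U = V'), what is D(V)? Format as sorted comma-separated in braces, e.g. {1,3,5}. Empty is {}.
Answer: {4}

Derivation:
Constraint 1 (V != Y) on D(V)={1,2,4} D(Y)={1,2,3,4,5}: no change
Constraint 2 (Y + U = V) on D(Y)={1,2,3,4,5} D(U)={2,3,4,6} D(V)={1,2,4}: Y {1,2,3,4,5}->{1,2}; U {2,3,4,6}->{2,3}; V {1,2,4}->{4}
So after constraint 2: D(V) = {4}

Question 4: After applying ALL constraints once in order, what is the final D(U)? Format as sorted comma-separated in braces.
Constraint 1 (V != Y) on D(V)={1,2,4} D(Y)={1,2,3,4,5}: no change
Constraint 2 (Y + U = V) on D(Y)={1,2,3,4,5} D(U)={2,3,4,6} D(V)={1,2,4}: Y {1,2,3,4,5}->{1,2}; U {2,3,4,6}->{2,3}; V {1,2,4}->{4}
Constraint 3 (U + V = Y) on D(U)={2,3} D(V)={4} D(Y)={1,2}: U {2,3}->{}; V {4}->{}; Y {1,2}->{}
So after all 3 constraints: D(U) = {}

Answer: {}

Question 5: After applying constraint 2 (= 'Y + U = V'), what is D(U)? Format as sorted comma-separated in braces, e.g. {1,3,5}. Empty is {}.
Constraint 1 (V != Y) on D(V)={1,2,4} D(Y)={1,2,3,4,5}: no change
Constraint 2 (Y + U = V) on D(Y)={1,2,3,4,5} D(U)={2,3,4,6} D(V)={1,2,4}: Y {1,2,3,4,5}->{1,2}; U {2,3,4,6}->{2,3}; V {1,2,4}->{4}
So after constraint 2: D(U) = {2,3}

Answer: {2,3}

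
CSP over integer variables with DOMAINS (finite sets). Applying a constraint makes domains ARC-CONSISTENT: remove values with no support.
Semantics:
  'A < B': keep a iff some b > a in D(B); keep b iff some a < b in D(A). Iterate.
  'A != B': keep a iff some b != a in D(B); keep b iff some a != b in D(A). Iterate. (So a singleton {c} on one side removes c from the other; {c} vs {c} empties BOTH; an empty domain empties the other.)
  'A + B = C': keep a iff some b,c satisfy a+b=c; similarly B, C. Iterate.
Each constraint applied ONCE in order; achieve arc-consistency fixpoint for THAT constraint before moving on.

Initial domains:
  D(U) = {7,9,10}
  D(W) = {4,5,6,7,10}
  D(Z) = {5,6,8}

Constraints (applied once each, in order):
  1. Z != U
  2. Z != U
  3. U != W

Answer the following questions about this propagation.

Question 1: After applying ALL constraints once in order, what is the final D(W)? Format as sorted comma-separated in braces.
Constraint 1 (Z != U) on D(Z)={5,6,8} D(U)={7,9,10}: no change
Constraint 2 (Z != U) on D(Z)={5,6,8} D(U)={7,9,10}: no change
Constraint 3 (U != W) on D(U)={7,9,10} D(W)={4,5,6,7,10}: no change
So after all 3 constraints: D(W) = {4,5,6,7,10}

Answer: {4,5,6,7,10}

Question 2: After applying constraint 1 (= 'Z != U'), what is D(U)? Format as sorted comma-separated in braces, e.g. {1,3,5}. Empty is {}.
Constraint 1 (Z != U) on D(Z)={5,6,8} D(U)={7,9,10}: no change
So after constraint 1: D(U) = {7,9,10}

Answer: {7,9,10}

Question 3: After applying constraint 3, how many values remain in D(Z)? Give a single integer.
Constraint 1 (Z != U) on D(Z)={5,6,8} D(U)={7,9,10}: no change
Constraint 2 (Z != U) on D(Z)={5,6,8} D(U)={7,9,10}: no change
Constraint 3 (U != W) on D(U)={7,9,10} D(W)={4,5,6,7,10}: no change
So after constraint 3: D(Z)={5,6,8}, size = 3

Answer: 3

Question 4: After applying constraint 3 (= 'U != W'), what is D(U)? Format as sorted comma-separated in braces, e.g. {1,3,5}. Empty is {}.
Answer: {7,9,10}

Derivation:
Constraint 1 (Z != U) on D(Z)={5,6,8} D(U)={7,9,10}: no change
Constraint 2 (Z != U) on D(Z)={5,6,8} D(U)={7,9,10}: no change
Constraint 3 (U != W) on D(U)={7,9,10} D(W)={4,5,6,7,10}: no change
So after constraint 3: D(U) = {7,9,10}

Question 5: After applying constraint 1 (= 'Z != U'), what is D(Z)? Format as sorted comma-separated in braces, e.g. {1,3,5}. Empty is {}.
Answer: {5,6,8}

Derivation:
Constraint 1 (Z != U) on D(Z)={5,6,8} D(U)={7,9,10}: no change
So after constraint 1: D(Z) = {5,6,8}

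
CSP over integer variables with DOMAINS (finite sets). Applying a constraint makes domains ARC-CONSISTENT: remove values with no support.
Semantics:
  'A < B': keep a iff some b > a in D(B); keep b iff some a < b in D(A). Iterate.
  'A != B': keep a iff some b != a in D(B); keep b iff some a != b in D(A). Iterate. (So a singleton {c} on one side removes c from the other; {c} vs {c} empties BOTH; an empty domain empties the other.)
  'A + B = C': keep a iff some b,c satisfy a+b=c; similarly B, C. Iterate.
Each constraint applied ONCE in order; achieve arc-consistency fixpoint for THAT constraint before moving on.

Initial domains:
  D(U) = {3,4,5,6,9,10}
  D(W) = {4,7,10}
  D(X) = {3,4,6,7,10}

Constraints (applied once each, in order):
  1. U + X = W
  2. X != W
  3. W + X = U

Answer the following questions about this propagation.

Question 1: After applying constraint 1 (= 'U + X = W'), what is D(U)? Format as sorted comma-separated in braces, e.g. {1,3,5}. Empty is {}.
Answer: {3,4,6}

Derivation:
Constraint 1 (U + X = W) on D(U)={3,4,5,6,9,10} D(X)={3,4,6,7,10} D(W)={4,7,10}: U {3,4,5,6,9,10}->{3,4,6}; X {3,4,6,7,10}->{3,4,6,7}; W {4,7,10}->{7,10}
So after constraint 1: D(U) = {3,4,6}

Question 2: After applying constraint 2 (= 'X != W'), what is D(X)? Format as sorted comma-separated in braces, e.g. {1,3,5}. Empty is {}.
Constraint 1 (U + X = W) on D(U)={3,4,5,6,9,10} D(X)={3,4,6,7,10} D(W)={4,7,10}: U {3,4,5,6,9,10}->{3,4,6}; X {3,4,6,7,10}->{3,4,6,7}; W {4,7,10}->{7,10}
Constraint 2 (X != W) on D(X)={3,4,6,7} D(W)={7,10}: no change
So after constraint 2: D(X) = {3,4,6,7}

Answer: {3,4,6,7}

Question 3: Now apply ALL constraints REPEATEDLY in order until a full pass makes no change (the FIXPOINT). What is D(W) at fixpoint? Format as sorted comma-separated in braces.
Answer: {}

Derivation:
pass 0 (initial): D(W)={4,7,10}
pass 1: U {3,4,5,6,9,10}->{}; W {4,7,10}->{}; X {3,4,6,7,10}->{}
pass 2: no change
Fixpoint after 2 passes: D(W) = {}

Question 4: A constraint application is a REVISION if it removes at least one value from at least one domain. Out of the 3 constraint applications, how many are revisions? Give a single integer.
Answer: 2

Derivation:
Constraint 1 (U + X = W) on D(U)={3,4,5,6,9,10} D(X)={3,4,6,7,10} D(W)={4,7,10}: U {3,4,5,6,9,10}->{3,4,6}; X {3,4,6,7,10}->{3,4,6,7}; W {4,7,10}->{7,10} => REVISION
Constraint 2 (X != W) on D(X)={3,4,6,7} D(W)={7,10}: no change => not a revision
Constraint 3 (W + X = U) on D(W)={7,10} D(X)={3,4,6,7} D(U)={3,4,6}: W {7,10}->{}; X {3,4,6,7}->{}; U {3,4,6}->{} => REVISION
Total revisions = 2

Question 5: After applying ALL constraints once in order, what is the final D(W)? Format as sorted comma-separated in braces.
Answer: {}

Derivation:
Constraint 1 (U + X = W) on D(U)={3,4,5,6,9,10} D(X)={3,4,6,7,10} D(W)={4,7,10}: U {3,4,5,6,9,10}->{3,4,6}; X {3,4,6,7,10}->{3,4,6,7}; W {4,7,10}->{7,10}
Constraint 2 (X != W) on D(X)={3,4,6,7} D(W)={7,10}: no change
Constraint 3 (W + X = U) on D(W)={7,10} D(X)={3,4,6,7} D(U)={3,4,6}: W {7,10}->{}; X {3,4,6,7}->{}; U {3,4,6}->{}
So after all 3 constraints: D(W) = {}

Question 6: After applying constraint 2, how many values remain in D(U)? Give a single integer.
Constraint 1 (U + X = W) on D(U)={3,4,5,6,9,10} D(X)={3,4,6,7,10} D(W)={4,7,10}: U {3,4,5,6,9,10}->{3,4,6}; X {3,4,6,7,10}->{3,4,6,7}; W {4,7,10}->{7,10}
Constraint 2 (X != W) on D(X)={3,4,6,7} D(W)={7,10}: no change
So after constraint 2: D(U)={3,4,6}, size = 3

Answer: 3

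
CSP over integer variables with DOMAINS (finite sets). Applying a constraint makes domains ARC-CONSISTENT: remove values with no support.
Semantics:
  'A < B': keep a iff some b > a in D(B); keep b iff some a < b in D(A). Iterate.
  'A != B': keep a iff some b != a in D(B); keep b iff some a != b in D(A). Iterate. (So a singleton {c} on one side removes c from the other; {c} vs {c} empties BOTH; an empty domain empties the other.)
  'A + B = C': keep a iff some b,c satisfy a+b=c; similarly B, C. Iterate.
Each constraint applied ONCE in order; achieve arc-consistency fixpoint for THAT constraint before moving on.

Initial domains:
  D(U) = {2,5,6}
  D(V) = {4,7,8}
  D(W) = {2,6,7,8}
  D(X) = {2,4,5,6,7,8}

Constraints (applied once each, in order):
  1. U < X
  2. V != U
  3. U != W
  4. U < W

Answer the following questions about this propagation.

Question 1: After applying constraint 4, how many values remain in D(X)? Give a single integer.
Answer: 5

Derivation:
Constraint 1 (U < X) on D(U)={2,5,6} D(X)={2,4,5,6,7,8}: X {2,4,5,6,7,8}->{4,5,6,7,8}
Constraint 2 (V != U) on D(V)={4,7,8} D(U)={2,5,6}: no change
Constraint 3 (U != W) on D(U)={2,5,6} D(W)={2,6,7,8}: no change
Constraint 4 (U < W) on D(U)={2,5,6} D(W)={2,6,7,8}: W {2,6,7,8}->{6,7,8}
So after constraint 4: D(X)={4,5,6,7,8}, size = 5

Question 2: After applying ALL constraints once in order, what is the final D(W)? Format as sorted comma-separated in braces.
Constraint 1 (U < X) on D(U)={2,5,6} D(X)={2,4,5,6,7,8}: X {2,4,5,6,7,8}->{4,5,6,7,8}
Constraint 2 (V != U) on D(V)={4,7,8} D(U)={2,5,6}: no change
Constraint 3 (U != W) on D(U)={2,5,6} D(W)={2,6,7,8}: no change
Constraint 4 (U < W) on D(U)={2,5,6} D(W)={2,6,7,8}: W {2,6,7,8}->{6,7,8}
So after all 4 constraints: D(W) = {6,7,8}

Answer: {6,7,8}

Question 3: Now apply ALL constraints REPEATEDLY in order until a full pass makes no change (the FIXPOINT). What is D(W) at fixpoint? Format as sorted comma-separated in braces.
Answer: {6,7,8}

Derivation:
pass 0 (initial): D(W)={2,6,7,8}
pass 1: W {2,6,7,8}->{6,7,8}; X {2,4,5,6,7,8}->{4,5,6,7,8}
pass 2: no change
Fixpoint after 2 passes: D(W) = {6,7,8}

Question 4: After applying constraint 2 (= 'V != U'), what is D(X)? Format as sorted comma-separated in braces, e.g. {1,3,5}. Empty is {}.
Answer: {4,5,6,7,8}

Derivation:
Constraint 1 (U < X) on D(U)={2,5,6} D(X)={2,4,5,6,7,8}: X {2,4,5,6,7,8}->{4,5,6,7,8}
Constraint 2 (V != U) on D(V)={4,7,8} D(U)={2,5,6}: no change
So after constraint 2: D(X) = {4,5,6,7,8}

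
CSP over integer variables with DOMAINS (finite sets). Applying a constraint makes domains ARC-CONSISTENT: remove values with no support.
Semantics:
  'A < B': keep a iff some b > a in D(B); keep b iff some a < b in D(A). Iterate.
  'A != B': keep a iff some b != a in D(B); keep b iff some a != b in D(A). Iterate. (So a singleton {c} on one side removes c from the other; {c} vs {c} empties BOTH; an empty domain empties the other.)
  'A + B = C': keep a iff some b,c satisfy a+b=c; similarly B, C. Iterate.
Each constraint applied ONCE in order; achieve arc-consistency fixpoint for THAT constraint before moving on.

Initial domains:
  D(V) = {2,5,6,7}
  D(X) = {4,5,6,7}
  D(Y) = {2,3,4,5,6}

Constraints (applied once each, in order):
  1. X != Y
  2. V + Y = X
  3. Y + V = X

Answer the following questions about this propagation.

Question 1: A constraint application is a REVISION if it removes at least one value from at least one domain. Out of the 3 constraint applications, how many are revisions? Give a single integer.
Constraint 1 (X != Y) on D(X)={4,5,6,7} D(Y)={2,3,4,5,6}: no change => not a revision
Constraint 2 (V + Y = X) on D(V)={2,5,6,7} D(Y)={2,3,4,5,6} D(X)={4,5,6,7}: V {2,5,6,7}->{2,5}; Y {2,3,4,5,6}->{2,3,4,5} => REVISION
Constraint 3 (Y + V = X) on D(Y)={2,3,4,5} D(V)={2,5} D(X)={4,5,6,7}: no change => not a revision
Total revisions = 1

Answer: 1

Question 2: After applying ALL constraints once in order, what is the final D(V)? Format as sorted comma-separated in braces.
Answer: {2,5}

Derivation:
Constraint 1 (X != Y) on D(X)={4,5,6,7} D(Y)={2,3,4,5,6}: no change
Constraint 2 (V + Y = X) on D(V)={2,5,6,7} D(Y)={2,3,4,5,6} D(X)={4,5,6,7}: V {2,5,6,7}->{2,5}; Y {2,3,4,5,6}->{2,3,4,5}
Constraint 3 (Y + V = X) on D(Y)={2,3,4,5} D(V)={2,5} D(X)={4,5,6,7}: no change
So after all 3 constraints: D(V) = {2,5}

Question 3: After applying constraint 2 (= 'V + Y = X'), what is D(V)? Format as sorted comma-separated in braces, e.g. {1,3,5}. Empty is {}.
Answer: {2,5}

Derivation:
Constraint 1 (X != Y) on D(X)={4,5,6,7} D(Y)={2,3,4,5,6}: no change
Constraint 2 (V + Y = X) on D(V)={2,5,6,7} D(Y)={2,3,4,5,6} D(X)={4,5,6,7}: V {2,5,6,7}->{2,5}; Y {2,3,4,5,6}->{2,3,4,5}
So after constraint 2: D(V) = {2,5}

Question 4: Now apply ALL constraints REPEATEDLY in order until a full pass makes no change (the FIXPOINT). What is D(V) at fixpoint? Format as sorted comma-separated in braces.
pass 0 (initial): D(V)={2,5,6,7}
pass 1: V {2,5,6,7}->{2,5}; Y {2,3,4,5,6}->{2,3,4,5}
pass 2: no change
Fixpoint after 2 passes: D(V) = {2,5}

Answer: {2,5}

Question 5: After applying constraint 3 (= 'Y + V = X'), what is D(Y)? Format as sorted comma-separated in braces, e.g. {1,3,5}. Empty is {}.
Answer: {2,3,4,5}

Derivation:
Constraint 1 (X != Y) on D(X)={4,5,6,7} D(Y)={2,3,4,5,6}: no change
Constraint 2 (V + Y = X) on D(V)={2,5,6,7} D(Y)={2,3,4,5,6} D(X)={4,5,6,7}: V {2,5,6,7}->{2,5}; Y {2,3,4,5,6}->{2,3,4,5}
Constraint 3 (Y + V = X) on D(Y)={2,3,4,5} D(V)={2,5} D(X)={4,5,6,7}: no change
So after constraint 3: D(Y) = {2,3,4,5}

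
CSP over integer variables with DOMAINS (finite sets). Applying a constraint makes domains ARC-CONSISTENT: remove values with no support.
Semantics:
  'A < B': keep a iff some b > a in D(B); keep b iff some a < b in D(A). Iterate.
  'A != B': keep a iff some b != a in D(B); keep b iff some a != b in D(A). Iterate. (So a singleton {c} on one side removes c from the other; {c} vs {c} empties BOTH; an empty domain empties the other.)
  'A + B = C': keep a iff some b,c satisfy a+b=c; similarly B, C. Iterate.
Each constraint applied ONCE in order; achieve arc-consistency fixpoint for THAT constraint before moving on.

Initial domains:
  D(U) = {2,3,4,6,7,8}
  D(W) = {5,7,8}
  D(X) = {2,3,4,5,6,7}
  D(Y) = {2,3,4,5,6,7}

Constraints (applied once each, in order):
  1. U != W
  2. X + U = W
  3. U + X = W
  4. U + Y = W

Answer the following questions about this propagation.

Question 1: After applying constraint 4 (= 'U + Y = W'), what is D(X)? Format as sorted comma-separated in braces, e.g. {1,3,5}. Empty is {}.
Constraint 1 (U != W) on D(U)={2,3,4,6,7,8} D(W)={5,7,8}: no change
Constraint 2 (X + U = W) on D(X)={2,3,4,5,6,7} D(U)={2,3,4,6,7,8} D(W)={5,7,8}: X {2,3,4,5,6,7}->{2,3,4,5,6}; U {2,3,4,6,7,8}->{2,3,4,6}
Constraint 3 (U + X = W) on D(U)={2,3,4,6} D(X)={2,3,4,5,6} D(W)={5,7,8}: no change
Constraint 4 (U + Y = W) on D(U)={2,3,4,6} D(Y)={2,3,4,5,6,7} D(W)={5,7,8}: Y {2,3,4,5,6,7}->{2,3,4,5,6}
So after constraint 4: D(X) = {2,3,4,5,6}

Answer: {2,3,4,5,6}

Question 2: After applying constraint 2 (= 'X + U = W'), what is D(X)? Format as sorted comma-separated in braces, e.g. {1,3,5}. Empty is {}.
Constraint 1 (U != W) on D(U)={2,3,4,6,7,8} D(W)={5,7,8}: no change
Constraint 2 (X + U = W) on D(X)={2,3,4,5,6,7} D(U)={2,3,4,6,7,8} D(W)={5,7,8}: X {2,3,4,5,6,7}->{2,3,4,5,6}; U {2,3,4,6,7,8}->{2,3,4,6}
So after constraint 2: D(X) = {2,3,4,5,6}

Answer: {2,3,4,5,6}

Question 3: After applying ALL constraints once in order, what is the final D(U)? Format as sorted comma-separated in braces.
Answer: {2,3,4,6}

Derivation:
Constraint 1 (U != W) on D(U)={2,3,4,6,7,8} D(W)={5,7,8}: no change
Constraint 2 (X + U = W) on D(X)={2,3,4,5,6,7} D(U)={2,3,4,6,7,8} D(W)={5,7,8}: X {2,3,4,5,6,7}->{2,3,4,5,6}; U {2,3,4,6,7,8}->{2,3,4,6}
Constraint 3 (U + X = W) on D(U)={2,3,4,6} D(X)={2,3,4,5,6} D(W)={5,7,8}: no change
Constraint 4 (U + Y = W) on D(U)={2,3,4,6} D(Y)={2,3,4,5,6,7} D(W)={5,7,8}: Y {2,3,4,5,6,7}->{2,3,4,5,6}
So after all 4 constraints: D(U) = {2,3,4,6}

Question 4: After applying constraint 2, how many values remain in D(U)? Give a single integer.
Answer: 4

Derivation:
Constraint 1 (U != W) on D(U)={2,3,4,6,7,8} D(W)={5,7,8}: no change
Constraint 2 (X + U = W) on D(X)={2,3,4,5,6,7} D(U)={2,3,4,6,7,8} D(W)={5,7,8}: X {2,3,4,5,6,7}->{2,3,4,5,6}; U {2,3,4,6,7,8}->{2,3,4,6}
So after constraint 2: D(U)={2,3,4,6}, size = 4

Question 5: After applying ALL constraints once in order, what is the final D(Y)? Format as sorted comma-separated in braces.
Constraint 1 (U != W) on D(U)={2,3,4,6,7,8} D(W)={5,7,8}: no change
Constraint 2 (X + U = W) on D(X)={2,3,4,5,6,7} D(U)={2,3,4,6,7,8} D(W)={5,7,8}: X {2,3,4,5,6,7}->{2,3,4,5,6}; U {2,3,4,6,7,8}->{2,3,4,6}
Constraint 3 (U + X = W) on D(U)={2,3,4,6} D(X)={2,3,4,5,6} D(W)={5,7,8}: no change
Constraint 4 (U + Y = W) on D(U)={2,3,4,6} D(Y)={2,3,4,5,6,7} D(W)={5,7,8}: Y {2,3,4,5,6,7}->{2,3,4,5,6}
So after all 4 constraints: D(Y) = {2,3,4,5,6}

Answer: {2,3,4,5,6}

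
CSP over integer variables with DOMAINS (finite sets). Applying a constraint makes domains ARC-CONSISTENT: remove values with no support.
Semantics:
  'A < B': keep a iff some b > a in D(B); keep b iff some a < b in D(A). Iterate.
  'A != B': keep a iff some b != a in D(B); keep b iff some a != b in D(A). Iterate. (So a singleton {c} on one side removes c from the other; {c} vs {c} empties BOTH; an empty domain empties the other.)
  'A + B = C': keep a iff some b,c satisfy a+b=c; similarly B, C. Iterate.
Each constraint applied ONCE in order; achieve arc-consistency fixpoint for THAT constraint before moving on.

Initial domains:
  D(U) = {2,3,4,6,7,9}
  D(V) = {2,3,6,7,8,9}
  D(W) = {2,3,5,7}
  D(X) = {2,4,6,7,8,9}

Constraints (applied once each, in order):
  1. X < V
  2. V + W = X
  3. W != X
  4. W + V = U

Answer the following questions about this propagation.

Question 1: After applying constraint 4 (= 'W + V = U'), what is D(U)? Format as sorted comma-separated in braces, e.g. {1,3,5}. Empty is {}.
Answer: {6,9}

Derivation:
Constraint 1 (X < V) on D(X)={2,4,6,7,8,9} D(V)={2,3,6,7,8,9}: X {2,4,6,7,8,9}->{2,4,6,7,8}; V {2,3,6,7,8,9}->{3,6,7,8,9}
Constraint 2 (V + W = X) on D(V)={3,6,7,8,9} D(W)={2,3,5,7} D(X)={2,4,6,7,8}: V {3,6,7,8,9}->{3,6}; W {2,3,5,7}->{2,3,5}; X {2,4,6,7,8}->{6,8}
Constraint 3 (W != X) on D(W)={2,3,5} D(X)={6,8}: no change
Constraint 4 (W + V = U) on D(W)={2,3,5} D(V)={3,6} D(U)={2,3,4,6,7,9}: W {2,3,5}->{3}; U {2,3,4,6,7,9}->{6,9}
So after constraint 4: D(U) = {6,9}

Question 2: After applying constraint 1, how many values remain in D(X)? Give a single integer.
Answer: 5

Derivation:
Constraint 1 (X < V) on D(X)={2,4,6,7,8,9} D(V)={2,3,6,7,8,9}: X {2,4,6,7,8,9}->{2,4,6,7,8}; V {2,3,6,7,8,9}->{3,6,7,8,9}
So after constraint 1: D(X)={2,4,6,7,8}, size = 5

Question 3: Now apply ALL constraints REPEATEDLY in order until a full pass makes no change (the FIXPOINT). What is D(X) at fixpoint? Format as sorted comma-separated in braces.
Answer: {}

Derivation:
pass 0 (initial): D(X)={2,4,6,7,8,9}
pass 1: U {2,3,4,6,7,9}->{6,9}; V {2,3,6,7,8,9}->{3,6}; W {2,3,5,7}->{3}; X {2,4,6,7,8,9}->{6,8}
pass 2: U {6,9}->{}; V {3,6}->{}; W {3}->{}; X {6,8}->{}
pass 3: no change
Fixpoint after 3 passes: D(X) = {}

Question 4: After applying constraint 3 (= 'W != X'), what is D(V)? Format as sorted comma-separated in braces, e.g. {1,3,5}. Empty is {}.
Answer: {3,6}

Derivation:
Constraint 1 (X < V) on D(X)={2,4,6,7,8,9} D(V)={2,3,6,7,8,9}: X {2,4,6,7,8,9}->{2,4,6,7,8}; V {2,3,6,7,8,9}->{3,6,7,8,9}
Constraint 2 (V + W = X) on D(V)={3,6,7,8,9} D(W)={2,3,5,7} D(X)={2,4,6,7,8}: V {3,6,7,8,9}->{3,6}; W {2,3,5,7}->{2,3,5}; X {2,4,6,7,8}->{6,8}
Constraint 3 (W != X) on D(W)={2,3,5} D(X)={6,8}: no change
So after constraint 3: D(V) = {3,6}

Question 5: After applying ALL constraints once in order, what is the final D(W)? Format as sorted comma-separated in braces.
Constraint 1 (X < V) on D(X)={2,4,6,7,8,9} D(V)={2,3,6,7,8,9}: X {2,4,6,7,8,9}->{2,4,6,7,8}; V {2,3,6,7,8,9}->{3,6,7,8,9}
Constraint 2 (V + W = X) on D(V)={3,6,7,8,9} D(W)={2,3,5,7} D(X)={2,4,6,7,8}: V {3,6,7,8,9}->{3,6}; W {2,3,5,7}->{2,3,5}; X {2,4,6,7,8}->{6,8}
Constraint 3 (W != X) on D(W)={2,3,5} D(X)={6,8}: no change
Constraint 4 (W + V = U) on D(W)={2,3,5} D(V)={3,6} D(U)={2,3,4,6,7,9}: W {2,3,5}->{3}; U {2,3,4,6,7,9}->{6,9}
So after all 4 constraints: D(W) = {3}

Answer: {3}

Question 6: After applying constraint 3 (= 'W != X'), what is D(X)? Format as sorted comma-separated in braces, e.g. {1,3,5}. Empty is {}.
Constraint 1 (X < V) on D(X)={2,4,6,7,8,9} D(V)={2,3,6,7,8,9}: X {2,4,6,7,8,9}->{2,4,6,7,8}; V {2,3,6,7,8,9}->{3,6,7,8,9}
Constraint 2 (V + W = X) on D(V)={3,6,7,8,9} D(W)={2,3,5,7} D(X)={2,4,6,7,8}: V {3,6,7,8,9}->{3,6}; W {2,3,5,7}->{2,3,5}; X {2,4,6,7,8}->{6,8}
Constraint 3 (W != X) on D(W)={2,3,5} D(X)={6,8}: no change
So after constraint 3: D(X) = {6,8}

Answer: {6,8}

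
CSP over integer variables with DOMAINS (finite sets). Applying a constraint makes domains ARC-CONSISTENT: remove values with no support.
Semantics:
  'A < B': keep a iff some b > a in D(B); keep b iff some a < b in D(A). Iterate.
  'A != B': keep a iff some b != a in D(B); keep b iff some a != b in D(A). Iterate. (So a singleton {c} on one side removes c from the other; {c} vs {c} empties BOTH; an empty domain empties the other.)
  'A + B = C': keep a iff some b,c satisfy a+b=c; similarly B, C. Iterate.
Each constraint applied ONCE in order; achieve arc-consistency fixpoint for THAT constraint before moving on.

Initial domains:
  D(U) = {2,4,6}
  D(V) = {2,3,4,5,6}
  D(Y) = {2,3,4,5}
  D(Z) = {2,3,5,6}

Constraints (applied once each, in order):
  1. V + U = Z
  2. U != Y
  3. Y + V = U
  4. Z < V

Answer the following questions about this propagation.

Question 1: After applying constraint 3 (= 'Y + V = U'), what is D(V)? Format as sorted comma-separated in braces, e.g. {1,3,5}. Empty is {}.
Constraint 1 (V + U = Z) on D(V)={2,3,4,5,6} D(U)={2,4,6} D(Z)={2,3,5,6}: V {2,3,4,5,6}->{2,3,4}; U {2,4,6}->{2,4}; Z {2,3,5,6}->{5,6}
Constraint 2 (U != Y) on D(U)={2,4} D(Y)={2,3,4,5}: no change
Constraint 3 (Y + V = U) on D(Y)={2,3,4,5} D(V)={2,3,4} D(U)={2,4}: Y {2,3,4,5}->{2}; V {2,3,4}->{2}; U {2,4}->{4}
So after constraint 3: D(V) = {2}

Answer: {2}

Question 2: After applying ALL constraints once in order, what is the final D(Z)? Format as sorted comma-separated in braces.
Answer: {}

Derivation:
Constraint 1 (V + U = Z) on D(V)={2,3,4,5,6} D(U)={2,4,6} D(Z)={2,3,5,6}: V {2,3,4,5,6}->{2,3,4}; U {2,4,6}->{2,4}; Z {2,3,5,6}->{5,6}
Constraint 2 (U != Y) on D(U)={2,4} D(Y)={2,3,4,5}: no change
Constraint 3 (Y + V = U) on D(Y)={2,3,4,5} D(V)={2,3,4} D(U)={2,4}: Y {2,3,4,5}->{2}; V {2,3,4}->{2}; U {2,4}->{4}
Constraint 4 (Z < V) on D(Z)={5,6} D(V)={2}: Z {5,6}->{}; V {2}->{}
So after all 4 constraints: D(Z) = {}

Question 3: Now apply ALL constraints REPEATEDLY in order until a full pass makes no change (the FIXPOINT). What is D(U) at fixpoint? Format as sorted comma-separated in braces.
Answer: {}

Derivation:
pass 0 (initial): D(U)={2,4,6}
pass 1: U {2,4,6}->{4}; V {2,3,4,5,6}->{}; Y {2,3,4,5}->{2}; Z {2,3,5,6}->{}
pass 2: U {4}->{}; Y {2}->{}
pass 3: no change
Fixpoint after 3 passes: D(U) = {}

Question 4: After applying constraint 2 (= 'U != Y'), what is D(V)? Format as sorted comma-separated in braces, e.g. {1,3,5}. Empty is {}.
Constraint 1 (V + U = Z) on D(V)={2,3,4,5,6} D(U)={2,4,6} D(Z)={2,3,5,6}: V {2,3,4,5,6}->{2,3,4}; U {2,4,6}->{2,4}; Z {2,3,5,6}->{5,6}
Constraint 2 (U != Y) on D(U)={2,4} D(Y)={2,3,4,5}: no change
So after constraint 2: D(V) = {2,3,4}

Answer: {2,3,4}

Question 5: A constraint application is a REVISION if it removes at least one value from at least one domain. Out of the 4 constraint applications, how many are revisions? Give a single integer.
Answer: 3

Derivation:
Constraint 1 (V + U = Z) on D(V)={2,3,4,5,6} D(U)={2,4,6} D(Z)={2,3,5,6}: V {2,3,4,5,6}->{2,3,4}; U {2,4,6}->{2,4}; Z {2,3,5,6}->{5,6} => REVISION
Constraint 2 (U != Y) on D(U)={2,4} D(Y)={2,3,4,5}: no change => not a revision
Constraint 3 (Y + V = U) on D(Y)={2,3,4,5} D(V)={2,3,4} D(U)={2,4}: Y {2,3,4,5}->{2}; V {2,3,4}->{2}; U {2,4}->{4} => REVISION
Constraint 4 (Z < V) on D(Z)={5,6} D(V)={2}: Z {5,6}->{}; V {2}->{} => REVISION
Total revisions = 3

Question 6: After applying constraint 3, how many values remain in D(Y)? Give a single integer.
Constraint 1 (V + U = Z) on D(V)={2,3,4,5,6} D(U)={2,4,6} D(Z)={2,3,5,6}: V {2,3,4,5,6}->{2,3,4}; U {2,4,6}->{2,4}; Z {2,3,5,6}->{5,6}
Constraint 2 (U != Y) on D(U)={2,4} D(Y)={2,3,4,5}: no change
Constraint 3 (Y + V = U) on D(Y)={2,3,4,5} D(V)={2,3,4} D(U)={2,4}: Y {2,3,4,5}->{2}; V {2,3,4}->{2}; U {2,4}->{4}
So after constraint 3: D(Y)={2}, size = 1

Answer: 1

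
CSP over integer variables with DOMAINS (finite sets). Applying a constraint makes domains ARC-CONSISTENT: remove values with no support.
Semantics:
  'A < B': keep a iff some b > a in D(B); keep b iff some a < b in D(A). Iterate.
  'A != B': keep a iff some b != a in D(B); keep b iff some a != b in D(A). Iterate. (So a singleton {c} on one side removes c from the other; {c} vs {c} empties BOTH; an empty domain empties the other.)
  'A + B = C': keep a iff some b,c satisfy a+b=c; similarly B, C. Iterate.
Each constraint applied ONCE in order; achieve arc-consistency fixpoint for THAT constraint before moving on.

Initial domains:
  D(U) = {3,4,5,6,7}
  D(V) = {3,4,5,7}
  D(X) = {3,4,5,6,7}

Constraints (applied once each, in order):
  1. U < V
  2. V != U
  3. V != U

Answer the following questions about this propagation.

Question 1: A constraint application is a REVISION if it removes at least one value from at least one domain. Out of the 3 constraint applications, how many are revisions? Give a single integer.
Constraint 1 (U < V) on D(U)={3,4,5,6,7} D(V)={3,4,5,7}: U {3,4,5,6,7}->{3,4,5,6}; V {3,4,5,7}->{4,5,7} => REVISION
Constraint 2 (V != U) on D(V)={4,5,7} D(U)={3,4,5,6}: no change => not a revision
Constraint 3 (V != U) on D(V)={4,5,7} D(U)={3,4,5,6}: no change => not a revision
Total revisions = 1

Answer: 1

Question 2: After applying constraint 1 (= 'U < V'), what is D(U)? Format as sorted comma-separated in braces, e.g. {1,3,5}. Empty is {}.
Answer: {3,4,5,6}

Derivation:
Constraint 1 (U < V) on D(U)={3,4,5,6,7} D(V)={3,4,5,7}: U {3,4,5,6,7}->{3,4,5,6}; V {3,4,5,7}->{4,5,7}
So after constraint 1: D(U) = {3,4,5,6}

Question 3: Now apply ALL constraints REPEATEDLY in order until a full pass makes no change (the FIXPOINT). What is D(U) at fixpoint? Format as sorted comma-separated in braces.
pass 0 (initial): D(U)={3,4,5,6,7}
pass 1: U {3,4,5,6,7}->{3,4,5,6}; V {3,4,5,7}->{4,5,7}
pass 2: no change
Fixpoint after 2 passes: D(U) = {3,4,5,6}

Answer: {3,4,5,6}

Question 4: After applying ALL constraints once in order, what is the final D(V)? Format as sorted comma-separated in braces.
Constraint 1 (U < V) on D(U)={3,4,5,6,7} D(V)={3,4,5,7}: U {3,4,5,6,7}->{3,4,5,6}; V {3,4,5,7}->{4,5,7}
Constraint 2 (V != U) on D(V)={4,5,7} D(U)={3,4,5,6}: no change
Constraint 3 (V != U) on D(V)={4,5,7} D(U)={3,4,5,6}: no change
So after all 3 constraints: D(V) = {4,5,7}

Answer: {4,5,7}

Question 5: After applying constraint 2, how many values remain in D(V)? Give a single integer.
Constraint 1 (U < V) on D(U)={3,4,5,6,7} D(V)={3,4,5,7}: U {3,4,5,6,7}->{3,4,5,6}; V {3,4,5,7}->{4,5,7}
Constraint 2 (V != U) on D(V)={4,5,7} D(U)={3,4,5,6}: no change
So after constraint 2: D(V)={4,5,7}, size = 3

Answer: 3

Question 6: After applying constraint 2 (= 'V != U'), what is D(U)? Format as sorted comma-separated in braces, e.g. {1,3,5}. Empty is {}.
Answer: {3,4,5,6}

Derivation:
Constraint 1 (U < V) on D(U)={3,4,5,6,7} D(V)={3,4,5,7}: U {3,4,5,6,7}->{3,4,5,6}; V {3,4,5,7}->{4,5,7}
Constraint 2 (V != U) on D(V)={4,5,7} D(U)={3,4,5,6}: no change
So after constraint 2: D(U) = {3,4,5,6}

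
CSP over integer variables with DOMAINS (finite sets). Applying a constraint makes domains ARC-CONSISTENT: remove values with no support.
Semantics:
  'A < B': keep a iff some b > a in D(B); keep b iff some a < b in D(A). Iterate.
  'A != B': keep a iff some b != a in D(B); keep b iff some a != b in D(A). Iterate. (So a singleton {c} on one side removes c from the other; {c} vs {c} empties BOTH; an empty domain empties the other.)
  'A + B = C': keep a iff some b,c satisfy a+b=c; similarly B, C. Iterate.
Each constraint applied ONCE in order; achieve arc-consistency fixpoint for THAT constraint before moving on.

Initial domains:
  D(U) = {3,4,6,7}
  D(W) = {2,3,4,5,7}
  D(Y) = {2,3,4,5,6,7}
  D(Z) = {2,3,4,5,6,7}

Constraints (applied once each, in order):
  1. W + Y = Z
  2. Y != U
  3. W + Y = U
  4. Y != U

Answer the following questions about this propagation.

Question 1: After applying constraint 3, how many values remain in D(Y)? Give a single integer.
Constraint 1 (W + Y = Z) on D(W)={2,3,4,5,7} D(Y)={2,3,4,5,6,7} D(Z)={2,3,4,5,6,7}: W {2,3,4,5,7}->{2,3,4,5}; Y {2,3,4,5,6,7}->{2,3,4,5}; Z {2,3,4,5,6,7}->{4,5,6,7}
Constraint 2 (Y != U) on D(Y)={2,3,4,5} D(U)={3,4,6,7}: no change
Constraint 3 (W + Y = U) on D(W)={2,3,4,5} D(Y)={2,3,4,5} D(U)={3,4,6,7}: U {3,4,6,7}->{4,6,7}
So after constraint 3: D(Y)={2,3,4,5}, size = 4

Answer: 4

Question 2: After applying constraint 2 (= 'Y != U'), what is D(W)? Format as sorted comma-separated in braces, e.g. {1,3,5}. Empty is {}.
Answer: {2,3,4,5}

Derivation:
Constraint 1 (W + Y = Z) on D(W)={2,3,4,5,7} D(Y)={2,3,4,5,6,7} D(Z)={2,3,4,5,6,7}: W {2,3,4,5,7}->{2,3,4,5}; Y {2,3,4,5,6,7}->{2,3,4,5}; Z {2,3,4,5,6,7}->{4,5,6,7}
Constraint 2 (Y != U) on D(Y)={2,3,4,5} D(U)={3,4,6,7}: no change
So after constraint 2: D(W) = {2,3,4,5}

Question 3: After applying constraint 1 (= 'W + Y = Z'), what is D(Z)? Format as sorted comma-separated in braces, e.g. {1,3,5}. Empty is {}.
Answer: {4,5,6,7}

Derivation:
Constraint 1 (W + Y = Z) on D(W)={2,3,4,5,7} D(Y)={2,3,4,5,6,7} D(Z)={2,3,4,5,6,7}: W {2,3,4,5,7}->{2,3,4,5}; Y {2,3,4,5,6,7}->{2,3,4,5}; Z {2,3,4,5,6,7}->{4,5,6,7}
So after constraint 1: D(Z) = {4,5,6,7}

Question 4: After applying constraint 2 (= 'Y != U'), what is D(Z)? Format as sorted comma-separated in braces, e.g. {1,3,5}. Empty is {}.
Answer: {4,5,6,7}

Derivation:
Constraint 1 (W + Y = Z) on D(W)={2,3,4,5,7} D(Y)={2,3,4,5,6,7} D(Z)={2,3,4,5,6,7}: W {2,3,4,5,7}->{2,3,4,5}; Y {2,3,4,5,6,7}->{2,3,4,5}; Z {2,3,4,5,6,7}->{4,5,6,7}
Constraint 2 (Y != U) on D(Y)={2,3,4,5} D(U)={3,4,6,7}: no change
So after constraint 2: D(Z) = {4,5,6,7}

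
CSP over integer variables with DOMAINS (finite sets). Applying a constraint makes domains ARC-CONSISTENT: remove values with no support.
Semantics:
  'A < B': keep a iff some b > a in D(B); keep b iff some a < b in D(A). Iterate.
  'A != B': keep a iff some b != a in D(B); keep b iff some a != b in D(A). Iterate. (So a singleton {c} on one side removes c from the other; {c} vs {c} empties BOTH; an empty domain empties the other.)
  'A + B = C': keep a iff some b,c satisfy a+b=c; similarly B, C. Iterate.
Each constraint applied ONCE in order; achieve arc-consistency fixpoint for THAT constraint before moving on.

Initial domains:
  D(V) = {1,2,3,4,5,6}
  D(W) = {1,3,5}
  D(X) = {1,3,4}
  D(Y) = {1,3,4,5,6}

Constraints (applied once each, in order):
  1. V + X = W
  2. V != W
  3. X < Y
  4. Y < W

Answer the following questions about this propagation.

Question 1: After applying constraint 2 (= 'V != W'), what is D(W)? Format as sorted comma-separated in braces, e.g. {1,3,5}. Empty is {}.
Answer: {3,5}

Derivation:
Constraint 1 (V + X = W) on D(V)={1,2,3,4,5,6} D(X)={1,3,4} D(W)={1,3,5}: V {1,2,3,4,5,6}->{1,2,4}; W {1,3,5}->{3,5}
Constraint 2 (V != W) on D(V)={1,2,4} D(W)={3,5}: no change
So after constraint 2: D(W) = {3,5}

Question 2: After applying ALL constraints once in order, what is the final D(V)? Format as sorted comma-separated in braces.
Constraint 1 (V + X = W) on D(V)={1,2,3,4,5,6} D(X)={1,3,4} D(W)={1,3,5}: V {1,2,3,4,5,6}->{1,2,4}; W {1,3,5}->{3,5}
Constraint 2 (V != W) on D(V)={1,2,4} D(W)={3,5}: no change
Constraint 3 (X < Y) on D(X)={1,3,4} D(Y)={1,3,4,5,6}: Y {1,3,4,5,6}->{3,4,5,6}
Constraint 4 (Y < W) on D(Y)={3,4,5,6} D(W)={3,5}: Y {3,4,5,6}->{3,4}; W {3,5}->{5}
So after all 4 constraints: D(V) = {1,2,4}

Answer: {1,2,4}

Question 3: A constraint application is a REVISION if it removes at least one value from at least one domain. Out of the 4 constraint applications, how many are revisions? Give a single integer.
Answer: 3

Derivation:
Constraint 1 (V + X = W) on D(V)={1,2,3,4,5,6} D(X)={1,3,4} D(W)={1,3,5}: V {1,2,3,4,5,6}->{1,2,4}; W {1,3,5}->{3,5} => REVISION
Constraint 2 (V != W) on D(V)={1,2,4} D(W)={3,5}: no change => not a revision
Constraint 3 (X < Y) on D(X)={1,3,4} D(Y)={1,3,4,5,6}: Y {1,3,4,5,6}->{3,4,5,6} => REVISION
Constraint 4 (Y < W) on D(Y)={3,4,5,6} D(W)={3,5}: Y {3,4,5,6}->{3,4}; W {3,5}->{5} => REVISION
Total revisions = 3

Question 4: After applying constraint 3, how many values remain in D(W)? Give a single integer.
Constraint 1 (V + X = W) on D(V)={1,2,3,4,5,6} D(X)={1,3,4} D(W)={1,3,5}: V {1,2,3,4,5,6}->{1,2,4}; W {1,3,5}->{3,5}
Constraint 2 (V != W) on D(V)={1,2,4} D(W)={3,5}: no change
Constraint 3 (X < Y) on D(X)={1,3,4} D(Y)={1,3,4,5,6}: Y {1,3,4,5,6}->{3,4,5,6}
So after constraint 3: D(W)={3,5}, size = 2

Answer: 2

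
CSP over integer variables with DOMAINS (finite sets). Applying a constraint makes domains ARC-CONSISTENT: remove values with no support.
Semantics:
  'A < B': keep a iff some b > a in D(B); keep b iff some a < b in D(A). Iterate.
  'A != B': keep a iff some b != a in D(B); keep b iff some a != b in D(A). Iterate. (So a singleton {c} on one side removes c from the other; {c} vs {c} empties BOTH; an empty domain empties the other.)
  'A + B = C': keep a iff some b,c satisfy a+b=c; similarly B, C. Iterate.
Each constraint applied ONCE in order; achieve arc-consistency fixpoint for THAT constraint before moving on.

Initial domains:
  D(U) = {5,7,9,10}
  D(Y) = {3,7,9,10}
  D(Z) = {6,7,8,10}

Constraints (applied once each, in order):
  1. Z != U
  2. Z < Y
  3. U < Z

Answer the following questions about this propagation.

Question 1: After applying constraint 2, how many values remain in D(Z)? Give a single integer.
Answer: 3

Derivation:
Constraint 1 (Z != U) on D(Z)={6,7,8,10} D(U)={5,7,9,10}: no change
Constraint 2 (Z < Y) on D(Z)={6,7,8,10} D(Y)={3,7,9,10}: Z {6,7,8,10}->{6,7,8}; Y {3,7,9,10}->{7,9,10}
So after constraint 2: D(Z)={6,7,8}, size = 3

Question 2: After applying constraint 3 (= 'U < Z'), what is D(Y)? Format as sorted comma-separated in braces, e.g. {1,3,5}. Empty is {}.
Constraint 1 (Z != U) on D(Z)={6,7,8,10} D(U)={5,7,9,10}: no change
Constraint 2 (Z < Y) on D(Z)={6,7,8,10} D(Y)={3,7,9,10}: Z {6,7,8,10}->{6,7,8}; Y {3,7,9,10}->{7,9,10}
Constraint 3 (U < Z) on D(U)={5,7,9,10} D(Z)={6,7,8}: U {5,7,9,10}->{5,7}
So after constraint 3: D(Y) = {7,9,10}

Answer: {7,9,10}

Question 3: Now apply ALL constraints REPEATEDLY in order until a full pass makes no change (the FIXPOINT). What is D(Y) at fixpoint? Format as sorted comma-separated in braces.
pass 0 (initial): D(Y)={3,7,9,10}
pass 1: U {5,7,9,10}->{5,7}; Y {3,7,9,10}->{7,9,10}; Z {6,7,8,10}->{6,7,8}
pass 2: no change
Fixpoint after 2 passes: D(Y) = {7,9,10}

Answer: {7,9,10}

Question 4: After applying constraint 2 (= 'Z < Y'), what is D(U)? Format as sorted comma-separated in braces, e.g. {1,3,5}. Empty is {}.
Constraint 1 (Z != U) on D(Z)={6,7,8,10} D(U)={5,7,9,10}: no change
Constraint 2 (Z < Y) on D(Z)={6,7,8,10} D(Y)={3,7,9,10}: Z {6,7,8,10}->{6,7,8}; Y {3,7,9,10}->{7,9,10}
So after constraint 2: D(U) = {5,7,9,10}

Answer: {5,7,9,10}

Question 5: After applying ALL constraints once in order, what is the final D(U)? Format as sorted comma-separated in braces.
Constraint 1 (Z != U) on D(Z)={6,7,8,10} D(U)={5,7,9,10}: no change
Constraint 2 (Z < Y) on D(Z)={6,7,8,10} D(Y)={3,7,9,10}: Z {6,7,8,10}->{6,7,8}; Y {3,7,9,10}->{7,9,10}
Constraint 3 (U < Z) on D(U)={5,7,9,10} D(Z)={6,7,8}: U {5,7,9,10}->{5,7}
So after all 3 constraints: D(U) = {5,7}

Answer: {5,7}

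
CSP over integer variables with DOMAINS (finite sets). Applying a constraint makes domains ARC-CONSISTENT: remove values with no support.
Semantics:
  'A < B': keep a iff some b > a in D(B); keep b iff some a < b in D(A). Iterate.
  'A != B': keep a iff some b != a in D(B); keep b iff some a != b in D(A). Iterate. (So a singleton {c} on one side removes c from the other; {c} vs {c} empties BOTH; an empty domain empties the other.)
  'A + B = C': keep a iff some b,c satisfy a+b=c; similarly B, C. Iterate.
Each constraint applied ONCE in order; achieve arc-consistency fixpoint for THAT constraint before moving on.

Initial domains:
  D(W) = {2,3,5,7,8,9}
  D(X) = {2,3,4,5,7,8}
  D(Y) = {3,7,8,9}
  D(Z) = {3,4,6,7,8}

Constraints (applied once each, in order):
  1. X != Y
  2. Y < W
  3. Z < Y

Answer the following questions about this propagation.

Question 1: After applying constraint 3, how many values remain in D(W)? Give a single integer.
Answer: 4

Derivation:
Constraint 1 (X != Y) on D(X)={2,3,4,5,7,8} D(Y)={3,7,8,9}: no change
Constraint 2 (Y < W) on D(Y)={3,7,8,9} D(W)={2,3,5,7,8,9}: Y {3,7,8,9}->{3,7,8}; W {2,3,5,7,8,9}->{5,7,8,9}
Constraint 3 (Z < Y) on D(Z)={3,4,6,7,8} D(Y)={3,7,8}: Z {3,4,6,7,8}->{3,4,6,7}; Y {3,7,8}->{7,8}
So after constraint 3: D(W)={5,7,8,9}, size = 4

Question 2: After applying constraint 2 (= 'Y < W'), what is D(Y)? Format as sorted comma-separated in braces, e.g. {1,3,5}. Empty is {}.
Answer: {3,7,8}

Derivation:
Constraint 1 (X != Y) on D(X)={2,3,4,5,7,8} D(Y)={3,7,8,9}: no change
Constraint 2 (Y < W) on D(Y)={3,7,8,9} D(W)={2,3,5,7,8,9}: Y {3,7,8,9}->{3,7,8}; W {2,3,5,7,8,9}->{5,7,8,9}
So after constraint 2: D(Y) = {3,7,8}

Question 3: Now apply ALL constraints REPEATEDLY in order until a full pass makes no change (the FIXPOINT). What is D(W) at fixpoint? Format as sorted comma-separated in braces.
pass 0 (initial): D(W)={2,3,5,7,8,9}
pass 1: W {2,3,5,7,8,9}->{5,7,8,9}; Y {3,7,8,9}->{7,8}; Z {3,4,6,7,8}->{3,4,6,7}
pass 2: W {5,7,8,9}->{8,9}
pass 3: no change
Fixpoint after 3 passes: D(W) = {8,9}

Answer: {8,9}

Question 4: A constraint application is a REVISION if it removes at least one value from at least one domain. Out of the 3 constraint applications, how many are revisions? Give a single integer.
Constraint 1 (X != Y) on D(X)={2,3,4,5,7,8} D(Y)={3,7,8,9}: no change => not a revision
Constraint 2 (Y < W) on D(Y)={3,7,8,9} D(W)={2,3,5,7,8,9}: Y {3,7,8,9}->{3,7,8}; W {2,3,5,7,8,9}->{5,7,8,9} => REVISION
Constraint 3 (Z < Y) on D(Z)={3,4,6,7,8} D(Y)={3,7,8}: Z {3,4,6,7,8}->{3,4,6,7}; Y {3,7,8}->{7,8} => REVISION
Total revisions = 2

Answer: 2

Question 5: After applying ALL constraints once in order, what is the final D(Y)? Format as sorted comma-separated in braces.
Answer: {7,8}

Derivation:
Constraint 1 (X != Y) on D(X)={2,3,4,5,7,8} D(Y)={3,7,8,9}: no change
Constraint 2 (Y < W) on D(Y)={3,7,8,9} D(W)={2,3,5,7,8,9}: Y {3,7,8,9}->{3,7,8}; W {2,3,5,7,8,9}->{5,7,8,9}
Constraint 3 (Z < Y) on D(Z)={3,4,6,7,8} D(Y)={3,7,8}: Z {3,4,6,7,8}->{3,4,6,7}; Y {3,7,8}->{7,8}
So after all 3 constraints: D(Y) = {7,8}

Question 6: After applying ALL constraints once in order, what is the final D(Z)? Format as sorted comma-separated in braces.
Answer: {3,4,6,7}

Derivation:
Constraint 1 (X != Y) on D(X)={2,3,4,5,7,8} D(Y)={3,7,8,9}: no change
Constraint 2 (Y < W) on D(Y)={3,7,8,9} D(W)={2,3,5,7,8,9}: Y {3,7,8,9}->{3,7,8}; W {2,3,5,7,8,9}->{5,7,8,9}
Constraint 3 (Z < Y) on D(Z)={3,4,6,7,8} D(Y)={3,7,8}: Z {3,4,6,7,8}->{3,4,6,7}; Y {3,7,8}->{7,8}
So after all 3 constraints: D(Z) = {3,4,6,7}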